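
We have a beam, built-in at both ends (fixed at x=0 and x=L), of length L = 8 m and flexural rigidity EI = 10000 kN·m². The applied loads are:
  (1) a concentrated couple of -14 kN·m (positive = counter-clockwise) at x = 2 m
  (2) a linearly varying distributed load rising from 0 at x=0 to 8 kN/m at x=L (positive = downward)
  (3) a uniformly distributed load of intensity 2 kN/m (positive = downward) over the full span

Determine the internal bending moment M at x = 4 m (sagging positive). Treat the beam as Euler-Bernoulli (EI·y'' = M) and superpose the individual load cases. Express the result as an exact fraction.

Load 1 — applied couple M₀=-14 kN·m at a=2 m (b=L-a=6):
  M_1 = R_Ax - M_A - M₀  [x>a] with R_A=-63/32, M_A=21/8 = (-63/32)·4 - (21/8) - (-14) = 7/2 kN·m
Load 2 — triangular load w₀=8 kN/m (0→w₀ over full span):
  M_2 = 3w₀Lx/20 - w₀L²/30 - w₀x³/(6L) = 3·8·8·4/20 - 8·8²/30 - 8·4³/(6·8) = 32/3 kN·m
Load 3 — uniform load w=2 kN/m over full span:
  M_3 = wLx/2 - wL²/12 - wx²/2 = 2·8·4/2 - 2·8²/12 - 2·4²/2 = 16/3 kN·m
Superposition: M = Σ M_i = 39/2 kN·m ≈ 19.500000 kN·m

M(4) = 39/2 kN·m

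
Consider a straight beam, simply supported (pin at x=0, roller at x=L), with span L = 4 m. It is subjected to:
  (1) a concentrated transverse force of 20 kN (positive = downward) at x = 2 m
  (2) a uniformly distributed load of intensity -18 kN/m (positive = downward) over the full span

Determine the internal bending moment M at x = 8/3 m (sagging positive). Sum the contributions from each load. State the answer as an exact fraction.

M(8/3) = -56/3 kN·m

Load 1 — point force P=20 kN at a=2 m (b=L-a=2):
  M_1 = Pa(L-x)/L  [x>a] = 20·2·(4-(8/3))/4 = 40/3 kN·m
Load 2 — uniform load w=-18 kN/m over full span:
  M_2 = wx(L-x)/2 = (-18)·(8/3)·(4-(8/3))/2 = -32 kN·m
Superposition: M = Σ M_i = -56/3 kN·m ≈ -18.666667 kN·m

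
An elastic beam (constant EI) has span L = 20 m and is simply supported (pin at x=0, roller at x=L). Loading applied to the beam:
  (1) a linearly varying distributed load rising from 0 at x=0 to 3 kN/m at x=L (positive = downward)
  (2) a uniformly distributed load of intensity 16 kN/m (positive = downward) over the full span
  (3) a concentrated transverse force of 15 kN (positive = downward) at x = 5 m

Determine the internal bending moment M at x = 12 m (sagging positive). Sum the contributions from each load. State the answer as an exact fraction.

Load 1 — triangular load w₀=3 kN/m (0→w₀ over full span):
  M_1 = w₀Lx/6 - w₀x³/(6L) = 3·20·12/6 - 3·12³/(6·20) = 384/5 kN·m
Load 2 — uniform load w=16 kN/m over full span:
  M_2 = wx(L-x)/2 = 16·12·(20-12)/2 = 768 kN·m
Load 3 — point force P=15 kN at a=5 m (b=L-a=15):
  M_3 = Pa(L-x)/L  [x>a] = 15·5·(20-12)/20 = 30 kN·m
Superposition: M = Σ M_i = 4374/5 kN·m ≈ 874.800000 kN·m

M(12) = 4374/5 kN·m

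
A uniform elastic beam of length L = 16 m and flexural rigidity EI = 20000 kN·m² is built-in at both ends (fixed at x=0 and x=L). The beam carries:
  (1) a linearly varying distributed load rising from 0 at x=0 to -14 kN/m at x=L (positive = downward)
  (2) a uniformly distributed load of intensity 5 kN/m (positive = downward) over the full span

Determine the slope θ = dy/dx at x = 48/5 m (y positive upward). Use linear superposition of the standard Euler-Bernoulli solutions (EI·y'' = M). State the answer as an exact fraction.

θ(48/5) = -192/390625 rad

Load 1 — triangular load w₀=-14 kN/m (0→w₀ over full span):
  θ_1 = -w₀(2x(L-x)(L-2x)(x+2L)+x²(L-x)²)/(120LEI) = -(-14)·(2·(48/5)·(16-(48/5))·(16-2·(48/5))·((48/5)+2·16)+(48/5)²·(16-(48/5))²)/(120·16·20000) = -1792/390625 rad
Load 2 — uniform load w=5 kN/m over full span:
  θ_2 = -wx(L-x)(L-2x)/(12EI) = -5·(48/5)·(16-(48/5))·(16-2·(48/5))/(12·20000) = 64/15625 rad
Superposition: θ = Σ θ_i = -192/390625 rad ≈ -0.000492 rad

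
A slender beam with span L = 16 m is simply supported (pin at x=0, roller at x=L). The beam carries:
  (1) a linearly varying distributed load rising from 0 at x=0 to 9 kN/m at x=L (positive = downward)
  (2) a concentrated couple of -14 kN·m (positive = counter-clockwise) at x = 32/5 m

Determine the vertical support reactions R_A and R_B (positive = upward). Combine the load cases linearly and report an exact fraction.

R_A = 185/8 kN, R_B = 391/8 kN

Load 1 — triangular load w₀=9 kN/m (0→w₀ over full span):
  R_A = w₀L/6 = 9·16/6 = 24 kN
  R_B = w₀L/3 = 9·16/3 = 48 kN
Load 2 — applied couple M₀=-14 kN·m at a=32/5 m (b=L-a=48/5):
  R_A = M₀/L = (-14)/16 = -7/8 kN
  R_B = -M₀/L = -(-14)/16 = 7/8 kN
Superposition: R_A = 185/8 kN, R_B = 391/8 kN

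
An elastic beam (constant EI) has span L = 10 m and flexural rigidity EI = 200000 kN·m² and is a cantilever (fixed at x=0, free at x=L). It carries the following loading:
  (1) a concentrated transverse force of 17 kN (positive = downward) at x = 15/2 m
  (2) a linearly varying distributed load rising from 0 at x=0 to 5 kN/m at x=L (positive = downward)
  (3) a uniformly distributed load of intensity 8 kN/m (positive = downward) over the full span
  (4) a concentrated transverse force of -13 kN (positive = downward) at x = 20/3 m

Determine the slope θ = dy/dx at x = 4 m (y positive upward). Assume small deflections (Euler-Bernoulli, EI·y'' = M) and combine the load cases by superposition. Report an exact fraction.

Load 1 — point force P=17 kN at a=15/2 m (b=L-a=5/2):
  θ_1 = -Px(2a-x)/(2EI)  [x≤a] = -17·4·(2·(15/2)-4)/(2·200000) = -187/100000 rad
Load 2 — triangular load w₀=5 kN/m (0→w₀ over full span):
  θ_2 = (w₀Lx²/4-w₀L²x/3-w₀x⁴/(24L))/EI = (5·10·4²/4-5·10²·4/3-5·4⁴/(24·10))/200000 = -59/25000 rad
Load 3 — uniform load w=8 kN/m over full span:
  θ_3 = -wx(x²-3Lx+3L²)/(6EI) = -8·4·(4²-3·10·4+3·10²)/(6·200000) = -49/9375 rad
Load 4 — point force P=-13 kN at a=20/3 m (b=L-a=10/3):
  θ_4 = -Px(2a-x)/(2EI)  [x≤a] = -(-13)·4·(2·(20/3)-4)/(2·200000) = 91/75000 rad
Superposition: θ = Σ θ_i = -2473/300000 rad ≈ -0.008243 rad

θ(4) = -2473/300000 rad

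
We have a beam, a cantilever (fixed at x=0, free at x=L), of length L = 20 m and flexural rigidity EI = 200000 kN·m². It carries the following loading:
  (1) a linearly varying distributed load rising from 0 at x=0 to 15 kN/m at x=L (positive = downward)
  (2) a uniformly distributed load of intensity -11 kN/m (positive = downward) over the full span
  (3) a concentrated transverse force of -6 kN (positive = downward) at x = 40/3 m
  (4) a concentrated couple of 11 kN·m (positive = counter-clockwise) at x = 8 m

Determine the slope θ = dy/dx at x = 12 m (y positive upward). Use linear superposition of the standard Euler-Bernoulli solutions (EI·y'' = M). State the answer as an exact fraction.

Load 1 — triangular load w₀=15 kN/m (0→w₀ over full span):
  θ_1 = (w₀Lx²/4-w₀L²x/3-w₀x⁴/(24L))/EI = (15·20·12²/4-15·20²·12/3-15·12⁴/(24·20))/200000 = -1731/25000 rad
Load 2 — uniform load w=-11 kN/m over full span:
  θ_2 = -wx(x²-3Lx+3L²)/(6EI) = -(-11)·12·(12²-3·20·12+3·20²)/(6·200000) = 429/6250 rad
Load 3 — point force P=-6 kN at a=40/3 m (b=L-a=20/3):
  θ_3 = -Px(2a-x)/(2EI)  [x≤a] = -(-6)·12·(2·(40/3)-12)/(2·200000) = 33/12500 rad
Load 4 — applied couple M₀=11 kN·m at a=8 m (b=L-a=12):
  θ_4 = M₀a/EI  [x>a] = 11·8/200000 = 11/25000 rad
Superposition: θ = Σ θ_i = 31/12500 rad ≈ 0.002480 rad

θ(12) = 31/12500 rad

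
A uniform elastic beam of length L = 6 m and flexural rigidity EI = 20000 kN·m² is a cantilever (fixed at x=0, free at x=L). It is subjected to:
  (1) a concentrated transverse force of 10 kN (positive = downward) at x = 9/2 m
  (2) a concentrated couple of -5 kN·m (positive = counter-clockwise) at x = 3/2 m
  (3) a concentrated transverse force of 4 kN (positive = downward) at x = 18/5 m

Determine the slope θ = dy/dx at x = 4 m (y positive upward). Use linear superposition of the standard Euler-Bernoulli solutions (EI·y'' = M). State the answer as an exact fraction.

Load 1 — point force P=10 kN at a=9/2 m (b=L-a=3/2):
  θ_1 = -Px(2a-x)/(2EI)  [x≤a] = -10·4·(2·(9/2)-4)/(2·20000) = -1/200 rad
Load 2 — applied couple M₀=-5 kN·m at a=3/2 m (b=L-a=9/2):
  θ_2 = M₀a/EI  [x>a] = (-5)·(3/2)/20000 = -3/8000 rad
Load 3 — point force P=4 kN at a=18/5 m (b=L-a=12/5):
  θ_3 = -Pa²/(2EI)  [x>a] = -4·(18/5)²/(2·20000) = -81/62500 rad
Superposition: θ = Σ θ_i = -6671/1000000 rad ≈ -0.006671 rad

θ(4) = -6671/1000000 rad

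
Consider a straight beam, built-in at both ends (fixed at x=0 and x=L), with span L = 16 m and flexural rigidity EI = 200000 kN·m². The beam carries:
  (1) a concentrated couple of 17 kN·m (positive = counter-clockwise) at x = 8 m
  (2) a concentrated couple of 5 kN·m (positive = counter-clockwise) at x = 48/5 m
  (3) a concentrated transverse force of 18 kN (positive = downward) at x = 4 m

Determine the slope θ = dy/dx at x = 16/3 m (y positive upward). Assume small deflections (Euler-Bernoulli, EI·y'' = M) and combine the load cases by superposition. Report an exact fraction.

Load 1 — applied couple M₀=17 kN·m at a=8 m (b=L-a=8):
  θ_1 = (R_Ax²/2 - M_Ax)/EI  [x≤a] with R_A=51/32, M_A=17/4 = ((51/32)·(16/3)²/2 - (17/4)·(16/3))/200000 = 0 rad
Load 2 — applied couple M₀=5 kN·m at a=48/5 m (b=L-a=32/5):
  θ_2 = (R_Ax²/2 - M_Ax)/EI  [x≤a] with R_A=9/20, M_A=8/5 = ((9/20)·(16/3)²/2 - (8/5)·(16/3))/200000 = -1/93750 rad
Load 3 — point force P=18 kN at a=4 m (b=L-a=12):
  θ_3 = Pa²(L-x)(2bL-(3b+a)(L-x))/(2L³EI)  [x>a] = 18·4²·(16-(16/3))·(2·12·16-(3·12+4)·(16-(16/3)))/(2·16³·200000) = -1/12500 rad
Superposition: θ = Σ θ_i = -17/187500 rad ≈ -0.000091 rad

θ(16/3) = -17/187500 rad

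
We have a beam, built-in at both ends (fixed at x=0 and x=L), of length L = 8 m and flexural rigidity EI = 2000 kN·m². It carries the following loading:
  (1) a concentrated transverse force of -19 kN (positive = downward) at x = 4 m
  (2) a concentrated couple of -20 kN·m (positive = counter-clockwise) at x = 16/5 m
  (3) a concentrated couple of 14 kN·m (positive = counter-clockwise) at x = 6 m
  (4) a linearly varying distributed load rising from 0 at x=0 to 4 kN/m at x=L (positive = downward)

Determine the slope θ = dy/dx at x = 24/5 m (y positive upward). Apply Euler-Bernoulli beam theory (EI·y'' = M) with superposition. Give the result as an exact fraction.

Load 1 — point force P=-19 kN at a=4 m (b=L-a=4):
  θ_1 = Pa²(L-x)(2bL-(3b+a)(L-x))/(2L³EI)  [x>a] = (-19)·4²·(8-(24/5))·(2·4·8-(3·4+4)·(8-(24/5)))/(2·8³·2000) = -19/3125 rad
Load 2 — applied couple M₀=-20 kN·m at a=16/5 m (b=L-a=24/5):
  θ_2 = (R_Ax²/2 - M_Ax - M₀(x-a))/EI  [x>a] with R_A=-18/5, M_A=-12/5 = ((-18/5)·(24/5)²/2 - (-12/5)·(24/5) - (-20)·((24/5)-(16/5)))/2000 = 16/15625 rad
Load 3 — applied couple M₀=14 kN·m at a=6 m (b=L-a=2):
  θ_3 = (R_Ax²/2 - M_Ax)/EI  [x≤a] with R_A=63/32, M_A=35/8 = ((63/32)·(24/5)²/2 - (35/8)·(24/5))/2000 = 21/25000 rad
Load 4 — triangular load w₀=4 kN/m (0→w₀ over full span):
  θ_4 = -w₀(2x(L-x)(L-2x)(x+2L)+x²(L-x)²)/(120LEI) = -4·(2·(24/5)·(8-(24/5))·(8-2·(24/5))·((24/5)+2·8)+(24/5)²·(8-(24/5))²)/(120·8·2000) = 128/78125 rad
Superposition: θ = Σ θ_i = -1611/625000 rad ≈ -0.002578 rad

θ(24/5) = -1611/625000 rad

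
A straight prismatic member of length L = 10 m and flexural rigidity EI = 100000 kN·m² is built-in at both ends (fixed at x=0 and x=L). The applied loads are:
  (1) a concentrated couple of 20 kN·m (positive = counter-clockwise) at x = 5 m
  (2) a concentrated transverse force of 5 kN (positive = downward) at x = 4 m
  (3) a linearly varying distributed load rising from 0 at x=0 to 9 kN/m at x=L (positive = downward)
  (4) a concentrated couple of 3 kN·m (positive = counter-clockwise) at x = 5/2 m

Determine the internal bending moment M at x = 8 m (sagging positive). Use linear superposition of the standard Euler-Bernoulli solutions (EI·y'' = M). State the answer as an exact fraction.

Load 1 — applied couple M₀=20 kN·m at a=5 m (b=L-a=5):
  M_1 = R_Ax - M_A - M₀  [x>a] with R_A=3, M_A=5 = 3·8 - 5 - 20 = -1 kN·m
Load 2 — point force P=5 kN at a=4 m (b=L-a=6):
  M_2 = Pa²(a+3b)(L-x)/L³ - Pa²b/L²  [x>a] = 5·4²·(4+3·6)·(10-8)/10³ - 5·4²·6/10² = -32/25 kN·m
Load 3 — triangular load w₀=9 kN/m (0→w₀ over full span):
  M_3 = 3w₀Lx/20 - w₀L²/30 - w₀x³/(6L) = 3·9·10·8/20 - 9·10²/30 - 9·8³/(6·10) = 6/5 kN·m
Load 4 — applied couple M₀=3 kN·m at a=5/2 m (b=L-a=15/2):
  M_4 = R_Ax - M_A - M₀  [x>a] with R_A=27/80, M_A=-9/16 = (27/80)·8 - (-9/16) - 3 = 21/80 kN·m
Superposition: M = Σ M_i = -327/400 kN·m ≈ -0.817500 kN·m

M(8) = -327/400 kN·m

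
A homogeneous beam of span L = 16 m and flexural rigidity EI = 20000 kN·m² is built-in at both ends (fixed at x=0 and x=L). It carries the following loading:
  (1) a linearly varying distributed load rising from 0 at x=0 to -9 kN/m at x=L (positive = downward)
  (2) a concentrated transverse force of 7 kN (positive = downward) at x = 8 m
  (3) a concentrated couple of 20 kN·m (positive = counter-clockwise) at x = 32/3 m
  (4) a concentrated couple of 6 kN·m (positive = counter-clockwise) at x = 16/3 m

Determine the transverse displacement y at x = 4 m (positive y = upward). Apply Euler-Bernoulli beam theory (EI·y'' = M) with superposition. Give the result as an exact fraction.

y(4) = 1597/112500 m

Load 1 — triangular load w₀=-9 kN/m (0→w₀ over full span):
  y_1 = -w₀x²(L-x)²(x+2L)/(120LEI) = -(-9)·4²·(16-4)²·(4+2·16)/(120·16·20000) = 243/12500 m
Load 2 — point force P=7 kN at a=8 m (b=L-a=8):
  y_2 = -Pb²x²(3aL-(3a+b)x)/(6L³EI)  [x≤a] = -7·8²·4²·(3·8·16-(3·8+8)·4)/(6·16³·20000) = -7/1875 m
Load 3 — applied couple M₀=20 kN·m at a=32/3 m (b=L-a=16/3):
  y_3 = (R_Ax³/6 - M_Ax²/2)/EI  [x≤a] with R_A=5/3, M_A=20/3 = ((5/3)·4³/6 - (20/3)·4²/2)/20000 = -2/1125 m
Load 4 — applied couple M₀=6 kN·m at a=16/3 m (b=L-a=32/3):
  y_4 = (R_Ax³/6 - M_Ax²/2)/EI  [x≤a] with R_A=1/2, M_A=0 = ((1/2)·4³/6 - 0·4²/2)/20000 = 1/3750 m
Superposition: y = Σ y_i = 1597/112500 m ≈ 0.014196 m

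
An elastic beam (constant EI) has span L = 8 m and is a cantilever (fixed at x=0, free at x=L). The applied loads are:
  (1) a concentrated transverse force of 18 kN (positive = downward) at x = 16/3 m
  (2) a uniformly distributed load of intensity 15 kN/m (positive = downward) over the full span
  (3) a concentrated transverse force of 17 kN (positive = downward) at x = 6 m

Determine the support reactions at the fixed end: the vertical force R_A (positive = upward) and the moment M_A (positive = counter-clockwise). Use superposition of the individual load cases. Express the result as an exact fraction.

R_A = 155 kN, M_A = 678 kN·m

Load 1 — point force P=18 kN at a=16/3 m (b=L-a=8/3):
  R_A = P = 18 kN
  M_A = Pa = 18·(16/3) = 96 kN·m
Load 2 — uniform load w=15 kN/m over full span:
  R_A = wL = 15·8 = 120 kN
  M_A = wL²/2 = 15·8²/2 = 480 kN·m
Load 3 — point force P=17 kN at a=6 m (b=L-a=2):
  R_A = P = 17 kN
  M_A = Pa = 17·6 = 102 kN·m
Superposition: R_A = 155 kN, M_A = 678 kN·m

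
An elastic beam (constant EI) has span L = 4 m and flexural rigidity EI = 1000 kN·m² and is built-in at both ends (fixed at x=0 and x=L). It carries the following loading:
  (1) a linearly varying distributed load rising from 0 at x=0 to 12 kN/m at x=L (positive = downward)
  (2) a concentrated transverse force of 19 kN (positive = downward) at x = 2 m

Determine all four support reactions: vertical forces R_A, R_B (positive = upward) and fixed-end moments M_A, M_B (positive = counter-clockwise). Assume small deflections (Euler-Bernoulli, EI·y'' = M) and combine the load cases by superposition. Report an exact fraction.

R_A = 167/10 kN, M_A = 159/10 kN·m, R_B = 263/10 kN, M_B = -191/10 kN·m

Load 1 — triangular load w₀=12 kN/m (0→w₀ over full span):
  R_A = 3w₀L/20 = 3·12·4/20 = 36/5 kN
  M_A = w₀L²/30 = 12·4²/30 = 32/5 kN·m
  R_B = 7w₀L/20 = 7·12·4/20 = 84/5 kN
  M_B = -w₀L²/20 = -12·4²/20 = -48/5 kN·m
Load 2 — point force P=19 kN at a=2 m (b=L-a=2):
  R_A = Pb²(3a+b)/L³ = 19·2²·(3·2+2)/4³ = 19/2 kN
  M_A = Pab²/L² = 19·2·2²/4² = 19/2 kN·m
  R_B = Pa²(a+3b)/L³ = 19·2²·(2+3·2)/4³ = 19/2 kN
  M_B = -Pa²b/L² = -19·2²·2/4² = -19/2 kN·m
Superposition: R_A = 167/10 kN, M_A = 159/10 kN·m, R_B = 263/10 kN, M_B = -191/10 kN·m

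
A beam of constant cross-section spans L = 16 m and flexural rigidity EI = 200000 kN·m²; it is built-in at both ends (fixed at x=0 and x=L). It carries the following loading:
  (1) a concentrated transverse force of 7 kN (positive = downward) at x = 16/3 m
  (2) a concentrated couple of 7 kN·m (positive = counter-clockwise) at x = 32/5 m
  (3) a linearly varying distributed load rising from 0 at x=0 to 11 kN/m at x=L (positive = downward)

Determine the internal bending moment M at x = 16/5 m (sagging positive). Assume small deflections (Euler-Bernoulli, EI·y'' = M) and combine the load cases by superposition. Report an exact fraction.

M(16/5) = -4487/375 kN·m

Load 1 — point force P=7 kN at a=16/3 m (b=L-a=32/3):
  M_1 = Pb²(3a+b)x/L³ - Pab²/L²  [x≤a] = 7·(32/3)²·(3·(16/3)+(32/3))·(16/5)/16³ - 7·(16/3)·(32/3)²/16² = 0 kN·m
Load 2 — applied couple M₀=7 kN·m at a=32/5 m (b=L-a=48/5):
  M_2 = R_Ax - M_A  [x≤a] with R_A=63/100, M_A=21/25 = (63/100)·(16/5) - (21/25) = 147/125 kN·m
Load 3 — triangular load w₀=11 kN/m (0→w₀ over full span):
  M_3 = 3w₀Lx/20 - w₀L²/30 - w₀x³/(6L) = 3·11·16·(16/5)/20 - 11·16²/30 - 11·(16/5)³/(6·16) = -4928/375 kN·m
Superposition: M = Σ M_i = -4487/375 kN·m ≈ -11.965333 kN·m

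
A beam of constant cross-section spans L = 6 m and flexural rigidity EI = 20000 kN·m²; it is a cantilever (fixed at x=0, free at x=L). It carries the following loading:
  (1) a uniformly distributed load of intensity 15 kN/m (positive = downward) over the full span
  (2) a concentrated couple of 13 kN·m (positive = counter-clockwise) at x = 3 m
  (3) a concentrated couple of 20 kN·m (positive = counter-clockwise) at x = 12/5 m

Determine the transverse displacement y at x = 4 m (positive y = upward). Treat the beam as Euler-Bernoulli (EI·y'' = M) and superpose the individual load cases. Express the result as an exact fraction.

y(4) = -11281/200000 m

Load 1 — uniform load w=15 kN/m over full span:
  y_1 = -wx²(x²-4Lx+6L²)/(24EI) = -15·4²·(4²-4·6·4+6·6²)/(24·20000) = -17/250 m
Load 2 — applied couple M₀=13 kN·m at a=3 m (b=L-a=3):
  y_2 = M₀a(2x-a)/(2EI)  [x>a] = 13·3·(2·4-3)/(2·20000) = 39/8000 m
Load 3 — applied couple M₀=20 kN·m at a=12/5 m (b=L-a=18/5):
  y_3 = M₀a(2x-a)/(2EI)  [x>a] = 20·(12/5)·(2·4-(12/5))/(2·20000) = 21/3125 m
Superposition: y = Σ y_i = -11281/200000 m ≈ -0.056405 m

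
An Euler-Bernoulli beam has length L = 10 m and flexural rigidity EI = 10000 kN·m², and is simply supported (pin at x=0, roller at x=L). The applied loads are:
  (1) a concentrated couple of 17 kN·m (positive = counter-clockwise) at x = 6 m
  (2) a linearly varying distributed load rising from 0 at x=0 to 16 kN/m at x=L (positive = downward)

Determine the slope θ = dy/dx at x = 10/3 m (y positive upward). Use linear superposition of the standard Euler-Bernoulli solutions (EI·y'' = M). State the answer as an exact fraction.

Load 1 — applied couple M₀=17 kN·m at a=6 m (b=L-a=4):
  θ_1 = (M₀x²/(2L)+C₁)/EI  [x≤a] with C₁=M₀(3b²-L²)/(6L)=-221/15 = (17·(10/3)²/(2·10)+(-221/15))/10000 = -119/225000 rad
Load 2 — triangular load w₀=16 kN/m (0→w₀ over full span):
  θ_2 = -w₀(7L⁴-30L²x²+15x⁴)/(360LEI) = -16·(7·10⁴-30·10²·(10/3)²+15·(10/3)⁴)/(360·10·10000) = -104/6075 rad
Superposition: θ = Σ θ_i = -107213/6075000 rad ≈ -0.017648 rad

θ(10/3) = -107213/6075000 rad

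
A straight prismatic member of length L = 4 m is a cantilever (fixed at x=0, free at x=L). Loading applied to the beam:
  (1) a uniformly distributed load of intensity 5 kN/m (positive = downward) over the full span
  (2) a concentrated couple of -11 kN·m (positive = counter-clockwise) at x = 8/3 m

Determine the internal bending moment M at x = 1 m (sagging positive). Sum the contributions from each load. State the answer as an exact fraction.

Load 1 — uniform load w=5 kN/m over full span:
  M_1 = -w(L-x)²/2 = -5·(4-1)²/2 = -45/2 kN·m
Load 2 — applied couple M₀=-11 kN·m at a=8/3 m (b=L-a=4/3):
  M_2 = M₀  [x≤a] = (-11) = -11 kN·m
Superposition: M = Σ M_i = -67/2 kN·m ≈ -33.500000 kN·m

M(1) = -67/2 kN·m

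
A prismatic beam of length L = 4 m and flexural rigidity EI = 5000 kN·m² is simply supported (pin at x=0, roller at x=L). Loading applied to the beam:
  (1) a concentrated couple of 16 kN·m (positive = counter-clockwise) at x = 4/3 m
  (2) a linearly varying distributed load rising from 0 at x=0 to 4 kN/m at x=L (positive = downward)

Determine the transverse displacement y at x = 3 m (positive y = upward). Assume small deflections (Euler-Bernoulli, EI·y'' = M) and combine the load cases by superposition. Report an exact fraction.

y(3) = 107/360000 m

Load 1 — applied couple M₀=16 kN·m at a=4/3 m (b=L-a=8/3):
  y_1 = (M₀x³/(6L)-M₀(x-a)²/2+C₁x)/EI  [x>a] with C₁=M₀(3b²-L²)/(6L)=32/9 = (16·3³/(6·4)-16·(3-(4/3))²/2+(32/9)·3)/5000 = 29/22500 m
Load 2 — triangular load w₀=4 kN/m (0→w₀ over full span):
  y_2 = -w₀x(7L⁴-10L²x²+3x⁴)/(360LEI) = -4·3·(7·4⁴-10·4²·3²+3·3⁴)/(360·4·5000) = -119/120000 m
Superposition: y = Σ y_i = 107/360000 m ≈ 0.000297 m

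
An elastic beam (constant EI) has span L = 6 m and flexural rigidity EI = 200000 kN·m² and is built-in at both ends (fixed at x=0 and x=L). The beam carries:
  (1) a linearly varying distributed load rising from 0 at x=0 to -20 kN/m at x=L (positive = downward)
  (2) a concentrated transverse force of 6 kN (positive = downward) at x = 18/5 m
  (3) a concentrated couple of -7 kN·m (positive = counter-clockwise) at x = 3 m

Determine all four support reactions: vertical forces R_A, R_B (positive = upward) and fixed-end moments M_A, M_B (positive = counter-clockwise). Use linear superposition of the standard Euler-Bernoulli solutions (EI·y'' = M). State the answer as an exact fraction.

R_A = -8819/500 kN, M_A = -11147/500 kN·m, R_B = -18181/500 kN, M_B = 14533/500 kN·m

Load 1 — triangular load w₀=-20 kN/m (0→w₀ over full span):
  R_A = 3w₀L/20 = 3·(-20)·6/20 = -18 kN
  M_A = w₀L²/30 = (-20)·6²/30 = -24 kN·m
  R_B = 7w₀L/20 = 7·(-20)·6/20 = -42 kN
  M_B = -w₀L²/20 = -(-20)·6²/20 = 36 kN·m
Load 2 — point force P=6 kN at a=18/5 m (b=L-a=12/5):
  R_A = Pb²(3a+b)/L³ = 6·(12/5)²·(3·(18/5)+(12/5))/6³ = 264/125 kN
  M_A = Pab²/L² = 6·(18/5)·(12/5)²/6² = 432/125 kN·m
  R_B = Pa²(a+3b)/L³ = 6·(18/5)²·((18/5)+3·(12/5))/6³ = 486/125 kN
  M_B = -Pa²b/L² = -6·(18/5)²·(12/5)/6² = -648/125 kN·m
Load 3 — applied couple M₀=-7 kN·m at a=3 m (b=L-a=3):
  R_A = 6M₀ab/L³ = 6·(-7)·3·3/6³ = -7/4 kN
  M_A = M₀b(2a-b)/L² = (-7)·3·(2·3-3)/6² = -7/4 kN·m
  R_B = -6M₀ab/L³ = -6·(-7)·3·3/6³ = 7/4 kN
  M_B = M₀a(2b-a)/L² = (-7)·3·(2·3-3)/6² = -7/4 kN·m
Superposition: R_A = -8819/500 kN, M_A = -11147/500 kN·m, R_B = -18181/500 kN, M_B = 14533/500 kN·m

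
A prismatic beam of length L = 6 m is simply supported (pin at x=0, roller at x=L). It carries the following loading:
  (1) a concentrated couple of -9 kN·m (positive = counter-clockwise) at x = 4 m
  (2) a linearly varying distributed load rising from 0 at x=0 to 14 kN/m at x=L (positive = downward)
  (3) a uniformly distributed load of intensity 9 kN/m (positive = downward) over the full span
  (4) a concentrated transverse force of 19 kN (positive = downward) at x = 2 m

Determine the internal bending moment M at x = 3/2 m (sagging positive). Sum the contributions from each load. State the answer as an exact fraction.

Load 1 — applied couple M₀=-9 kN·m at a=4 m (b=L-a=2):
  M_1 = M₀x/L  [x≤a] = (-9)·(3/2)/6 = -9/4 kN·m
Load 2 — triangular load w₀=14 kN/m (0→w₀ over full span):
  M_2 = w₀Lx/6 - w₀x³/(6L) = 14·6·(3/2)/6 - 14·(3/2)³/(6·6) = 315/16 kN·m
Load 3 — uniform load w=9 kN/m over full span:
  M_3 = wx(L-x)/2 = 9·(3/2)·(6-(3/2))/2 = 243/8 kN·m
Load 4 — point force P=19 kN at a=2 m (b=L-a=4):
  M_4 = Pbx/L  [x≤a] = 19·4·(3/2)/6 = 19 kN·m
Superposition: M = Σ M_i = 1069/16 kN·m ≈ 66.812500 kN·m

M(3/2) = 1069/16 kN·m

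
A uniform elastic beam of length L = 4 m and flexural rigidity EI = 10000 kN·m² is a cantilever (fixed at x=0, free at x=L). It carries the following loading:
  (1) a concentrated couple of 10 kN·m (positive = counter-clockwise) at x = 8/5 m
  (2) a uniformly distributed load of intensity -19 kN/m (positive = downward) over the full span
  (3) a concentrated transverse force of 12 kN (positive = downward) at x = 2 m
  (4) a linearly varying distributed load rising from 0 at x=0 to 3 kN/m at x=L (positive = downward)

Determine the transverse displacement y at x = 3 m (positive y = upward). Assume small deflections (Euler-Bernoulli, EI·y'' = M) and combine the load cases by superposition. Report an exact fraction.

y(3) = 54209/1600000 m

Load 1 — applied couple M₀=10 kN·m at a=8/5 m (b=L-a=12/5):
  y_1 = M₀a(2x-a)/(2EI)  [x>a] = 10·(8/5)·(2·3-(8/5))/(2·10000) = 11/3125 m
Load 2 — uniform load w=-19 kN/m over full span:
  y_2 = -wx²(x²-4Lx+6L²)/(24EI) = -(-19)·3²·(3²-4·4·3+6·4²)/(24·10000) = 3249/80000 m
Load 3 — point force P=12 kN at a=2 m (b=L-a=2):
  y_3 = -Pa²(3x-a)/(6EI)  [x>a] = -12·2²·(3·3-2)/(6·10000) = -7/1250 m
Load 4 — triangular load w₀=3 kN/m (0→w₀ over full span):
  y_4 = (w₀Lx³/12-w₀L²x²/6-w₀x⁵/(120L))/EI = (3·4·3³/12-3·4²·3²/6-3·3⁵/(120·4))/10000 = -7443/1600000 m
Superposition: y = Σ y_i = 54209/1600000 m ≈ 0.033881 m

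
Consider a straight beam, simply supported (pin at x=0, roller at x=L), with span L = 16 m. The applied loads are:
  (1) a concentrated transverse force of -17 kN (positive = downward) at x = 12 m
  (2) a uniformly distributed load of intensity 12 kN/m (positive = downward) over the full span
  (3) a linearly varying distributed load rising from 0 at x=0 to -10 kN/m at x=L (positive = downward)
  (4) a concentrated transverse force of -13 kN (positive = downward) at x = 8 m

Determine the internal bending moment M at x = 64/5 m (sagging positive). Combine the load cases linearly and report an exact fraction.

M(64/5) = 1532/25 kN·m

Load 1 — point force P=-17 kN at a=12 m (b=L-a=4):
  M_1 = Pa(L-x)/L  [x>a] = (-17)·12·(16-(64/5))/16 = -204/5 kN·m
Load 2 — uniform load w=12 kN/m over full span:
  M_2 = wx(L-x)/2 = 12·(64/5)·(16-(64/5))/2 = 6144/25 kN·m
Load 3 — triangular load w₀=-10 kN/m (0→w₀ over full span):
  M_3 = w₀Lx/6 - w₀x³/(6L) = (-10)·16·(64/5)/6 - (-10)·(64/5)³/(6·16) = -3072/25 kN·m
Load 4 — point force P=-13 kN at a=8 m (b=L-a=8):
  M_4 = Pa(L-x)/L  [x>a] = (-13)·8·(16-(64/5))/16 = -104/5 kN·m
Superposition: M = Σ M_i = 1532/25 kN·m ≈ 61.280000 kN·m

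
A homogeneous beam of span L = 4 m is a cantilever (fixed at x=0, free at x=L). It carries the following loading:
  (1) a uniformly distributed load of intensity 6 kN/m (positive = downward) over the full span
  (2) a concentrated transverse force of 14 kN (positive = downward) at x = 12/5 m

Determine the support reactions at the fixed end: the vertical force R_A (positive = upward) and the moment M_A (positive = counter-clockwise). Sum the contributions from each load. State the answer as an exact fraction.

Load 1 — uniform load w=6 kN/m over full span:
  R_A = wL = 6·4 = 24 kN
  M_A = wL²/2 = 6·4²/2 = 48 kN·m
Load 2 — point force P=14 kN at a=12/5 m (b=L-a=8/5):
  R_A = P = 14 kN
  M_A = Pa = 14·(12/5) = 168/5 kN·m
Superposition: R_A = 38 kN, M_A = 408/5 kN·m

R_A = 38 kN, M_A = 408/5 kN·m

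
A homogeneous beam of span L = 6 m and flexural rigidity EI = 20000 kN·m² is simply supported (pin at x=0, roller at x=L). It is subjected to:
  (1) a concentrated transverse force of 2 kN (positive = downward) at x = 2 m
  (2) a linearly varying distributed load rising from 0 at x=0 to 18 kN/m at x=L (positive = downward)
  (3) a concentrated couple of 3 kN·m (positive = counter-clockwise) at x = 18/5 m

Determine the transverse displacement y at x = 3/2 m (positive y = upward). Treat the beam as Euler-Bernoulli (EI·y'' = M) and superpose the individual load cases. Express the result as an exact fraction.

Load 1 — point force P=2 kN at a=2 m (b=L-a=4):
  y_1 = -Pbx(L²-b²-x²)/(6LEI)  [x≤a] = -2·4·(3/2)·(6²-4²-(3/2)²)/(6·6·20000) = -71/240000 m
Load 2 — triangular load w₀=18 kN/m (0→w₀ over full span):
  y_2 = -w₀x(7L⁴-10L²x²+3x⁴)/(360LEI) = -18·(3/2)·(7·6⁴-10·6²·(3/2)²+3·(3/2)⁴)/(360·6·20000) = -26487/5120000 m
Load 3 — applied couple M₀=3 kN·m at a=18/5 m (b=L-a=12/5):
  y_3 = (M₀x³/(6L)+C₁x)/EI  [x≤a] with C₁=M₀(3b²-L²)/(6L)=-39/25 = (3·(3/2)³/(6·6)+(-39/25)·(3/2))/20000 = -1647/16000000 m
Superposition: y = Σ y_i = -2139653/384000000 m ≈ -0.005572 m

y(3/2) = -2139653/384000000 m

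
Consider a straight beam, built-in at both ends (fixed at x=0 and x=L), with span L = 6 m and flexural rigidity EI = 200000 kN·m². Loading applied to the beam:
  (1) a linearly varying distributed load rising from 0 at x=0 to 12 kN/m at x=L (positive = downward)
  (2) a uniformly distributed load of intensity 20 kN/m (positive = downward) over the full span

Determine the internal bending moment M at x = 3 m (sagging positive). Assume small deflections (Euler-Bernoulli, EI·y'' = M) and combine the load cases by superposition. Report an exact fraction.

M(3) = 39 kN·m

Load 1 — triangular load w₀=12 kN/m (0→w₀ over full span):
  M_1 = 3w₀Lx/20 - w₀L²/30 - w₀x³/(6L) = 3·12·6·3/20 - 12·6²/30 - 12·3³/(6·6) = 9 kN·m
Load 2 — uniform load w=20 kN/m over full span:
  M_2 = wLx/2 - wL²/12 - wx²/2 = 20·6·3/2 - 20·6²/12 - 20·3²/2 = 30 kN·m
Superposition: M = Σ M_i = 39 kN·m ≈ 39.000000 kN·m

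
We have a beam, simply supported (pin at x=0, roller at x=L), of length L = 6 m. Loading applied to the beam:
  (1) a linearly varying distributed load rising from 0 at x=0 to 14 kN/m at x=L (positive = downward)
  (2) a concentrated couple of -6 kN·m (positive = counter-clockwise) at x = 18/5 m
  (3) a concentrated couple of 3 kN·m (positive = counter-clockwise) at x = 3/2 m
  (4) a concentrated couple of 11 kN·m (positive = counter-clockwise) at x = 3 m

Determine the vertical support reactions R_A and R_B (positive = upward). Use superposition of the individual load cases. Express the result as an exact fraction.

R_A = 46/3 kN, R_B = 80/3 kN

Load 1 — triangular load w₀=14 kN/m (0→w₀ over full span):
  R_A = w₀L/6 = 14·6/6 = 14 kN
  R_B = w₀L/3 = 14·6/3 = 28 kN
Load 2 — applied couple M₀=-6 kN·m at a=18/5 m (b=L-a=12/5):
  R_A = M₀/L = (-6)/6 = -1 kN
  R_B = -M₀/L = -(-6)/6 = 1 kN
Load 3 — applied couple M₀=3 kN·m at a=3/2 m (b=L-a=9/2):
  R_A = M₀/L = 3/6 = 1/2 kN
  R_B = -M₀/L = -3/6 = -1/2 kN
Load 4 — applied couple M₀=11 kN·m at a=3 m (b=L-a=3):
  R_A = M₀/L = 11/6 kN
  R_B = -M₀/L = -11/6 kN
Superposition: R_A = 46/3 kN, R_B = 80/3 kN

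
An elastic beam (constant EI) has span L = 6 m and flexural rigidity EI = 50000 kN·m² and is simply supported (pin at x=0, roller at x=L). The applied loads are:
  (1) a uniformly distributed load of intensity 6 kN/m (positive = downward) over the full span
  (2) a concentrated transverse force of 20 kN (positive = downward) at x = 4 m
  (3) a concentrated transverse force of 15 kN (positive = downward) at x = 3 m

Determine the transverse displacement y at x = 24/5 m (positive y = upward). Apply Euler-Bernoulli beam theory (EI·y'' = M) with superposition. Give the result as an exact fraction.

Load 1 — uniform load w=6 kN/m over full span:
  y_1 = -wx(L³-2Lx²+x³)/(24EI) = -6·(24/5)·(6³-2·6·(24/5)²+(24/5)³)/(24·50000) = -2349/1953125 m
Load 2 — point force P=20 kN at a=4 m (b=L-a=2):
  y_2 = -Pa(L-x)(2Lx-a²-x²)/(6LEI)  [x>a] = -20·4·(6-(24/5))·(2·6·(24/5)-4²-(24/5)²)/(6·6·50000) = -232/234375 m
Load 3 — point force P=15 kN at a=3 m (b=L-a=3):
  y_3 = -Pa(L-x)(2Lx-a²-x²)/(6LEI)  [x>a] = -15·3·(6-(24/5))·(2·6·(24/5)-3²-(24/5)²)/(6·6·50000) = -1917/2500000 m
Superposition: y = Σ y_i = -554879/187500000 m ≈ -0.002959 m

y(24/5) = -554879/187500000 m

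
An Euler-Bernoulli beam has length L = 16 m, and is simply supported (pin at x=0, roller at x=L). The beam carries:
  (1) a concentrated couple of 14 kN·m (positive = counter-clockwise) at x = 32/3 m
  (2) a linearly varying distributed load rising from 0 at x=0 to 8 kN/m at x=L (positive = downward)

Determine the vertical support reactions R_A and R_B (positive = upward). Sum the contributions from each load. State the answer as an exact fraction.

R_A = 533/24 kN, R_B = 1003/24 kN

Load 1 — applied couple M₀=14 kN·m at a=32/3 m (b=L-a=16/3):
  R_A = M₀/L = 14/16 = 7/8 kN
  R_B = -M₀/L = -14/16 = -7/8 kN
Load 2 — triangular load w₀=8 kN/m (0→w₀ over full span):
  R_A = w₀L/6 = 8·16/6 = 64/3 kN
  R_B = w₀L/3 = 8·16/3 = 128/3 kN
Superposition: R_A = 533/24 kN, R_B = 1003/24 kN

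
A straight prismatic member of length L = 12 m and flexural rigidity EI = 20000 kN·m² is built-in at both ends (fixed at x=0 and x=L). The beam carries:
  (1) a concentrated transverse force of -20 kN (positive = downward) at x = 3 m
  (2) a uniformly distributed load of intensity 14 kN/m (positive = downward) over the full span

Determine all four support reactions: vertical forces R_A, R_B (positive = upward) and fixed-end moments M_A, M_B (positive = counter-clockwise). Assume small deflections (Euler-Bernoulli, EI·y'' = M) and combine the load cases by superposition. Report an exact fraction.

Load 1 — point force P=-20 kN at a=3 m (b=L-a=9):
  R_A = Pb²(3a+b)/L³ = (-20)·9²·(3·3+9)/12³ = -135/8 kN
  M_A = Pab²/L² = (-20)·3·9²/12² = -135/4 kN·m
  R_B = Pa²(a+3b)/L³ = (-20)·3²·(3+3·9)/12³ = -25/8 kN
  M_B = -Pa²b/L² = -(-20)·3²·9/12² = 45/4 kN·m
Load 2 — uniform load w=14 kN/m over full span:
  R_A = wL/2 = 14·12/2 = 84 kN
  M_A = wL²/12 = 14·12²/12 = 168 kN·m
  R_B = wL/2 = 14·12/2 = 84 kN
  M_B = -wL²/12 = -14·12²/12 = -168 kN·m
Superposition: R_A = 537/8 kN, M_A = 537/4 kN·m, R_B = 647/8 kN, M_B = -627/4 kN·m

R_A = 537/8 kN, M_A = 537/4 kN·m, R_B = 647/8 kN, M_B = -627/4 kN·m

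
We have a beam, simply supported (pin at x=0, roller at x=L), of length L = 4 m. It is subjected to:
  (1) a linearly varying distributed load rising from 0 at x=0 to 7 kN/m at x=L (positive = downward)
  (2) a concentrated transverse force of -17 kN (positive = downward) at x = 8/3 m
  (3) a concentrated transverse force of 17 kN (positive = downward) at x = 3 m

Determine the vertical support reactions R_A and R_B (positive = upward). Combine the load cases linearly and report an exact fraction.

R_A = 13/4 kN, R_B = 43/4 kN

Load 1 — triangular load w₀=7 kN/m (0→w₀ over full span):
  R_A = w₀L/6 = 7·4/6 = 14/3 kN
  R_B = w₀L/3 = 7·4/3 = 28/3 kN
Load 2 — point force P=-17 kN at a=8/3 m (b=L-a=4/3):
  R_A = Pb/L = (-17)·(4/3)/4 = -17/3 kN
  R_B = Pa/L = (-17)·(8/3)/4 = -34/3 kN
Load 3 — point force P=17 kN at a=3 m (b=L-a=1):
  R_A = Pb/L = 17·1/4 = 17/4 kN
  R_B = Pa/L = 17·3/4 = 51/4 kN
Superposition: R_A = 13/4 kN, R_B = 43/4 kN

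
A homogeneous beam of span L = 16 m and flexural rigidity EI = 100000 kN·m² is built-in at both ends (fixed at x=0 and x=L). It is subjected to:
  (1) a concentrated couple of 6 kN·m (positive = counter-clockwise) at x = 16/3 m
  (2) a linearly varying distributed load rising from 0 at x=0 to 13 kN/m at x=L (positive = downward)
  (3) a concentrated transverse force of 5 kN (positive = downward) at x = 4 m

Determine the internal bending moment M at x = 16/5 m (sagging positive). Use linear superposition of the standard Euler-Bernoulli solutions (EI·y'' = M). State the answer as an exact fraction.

M(16/5) = -17521/1500 kN·m

Load 1 — applied couple M₀=6 kN·m at a=16/3 m (b=L-a=32/3):
  M_1 = R_Ax - M_A  [x≤a] with R_A=1/2, M_A=0 = (1/2)·(16/5) - 0 = 8/5 kN·m
Load 2 — triangular load w₀=13 kN/m (0→w₀ over full span):
  M_2 = 3w₀Lx/20 - w₀L²/30 - w₀x³/(6L) = 3·13·16·(16/5)/20 - 13·16²/30 - 13·(16/5)³/(6·16) = -5824/375 kN·m
Load 3 — point force P=5 kN at a=4 m (b=L-a=12):
  M_3 = Pb²(3a+b)x/L³ - Pab²/L²  [x≤a] = 5·12²·(3·4+12)·(16/5)/16³ - 5·4·12²/16² = 9/4 kN·m
Superposition: M = Σ M_i = -17521/1500 kN·m ≈ -11.680667 kN·m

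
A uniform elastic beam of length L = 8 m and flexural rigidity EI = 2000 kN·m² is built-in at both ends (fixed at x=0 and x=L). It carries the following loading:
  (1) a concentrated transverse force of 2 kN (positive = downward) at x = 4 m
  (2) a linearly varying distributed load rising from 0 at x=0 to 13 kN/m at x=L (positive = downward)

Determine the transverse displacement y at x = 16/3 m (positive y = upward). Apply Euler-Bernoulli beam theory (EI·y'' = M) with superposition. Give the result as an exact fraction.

y(16/3) = -14212/455625 m

Load 1 — point force P=2 kN at a=4 m (b=L-a=4):
  y_1 = -Pa²(L-x)²(3bL-(3b+a)(L-x))/(6L³EI)  [x>a] = -2·4²·(8-(16/3))²·(3·4·8-(3·4+4)·(8-(16/3)))/(6·8³·2000) = -4/2025 m
Load 2 — triangular load w₀=13 kN/m (0→w₀ over full span):
  y_2 = -w₀x²(L-x)²(x+2L)/(120LEI) = -13·(16/3)²·(8-(16/3))²·((16/3)+2·8)/(120·8·2000) = -13312/455625 m
Superposition: y = Σ y_i = -14212/455625 m ≈ -0.031192 m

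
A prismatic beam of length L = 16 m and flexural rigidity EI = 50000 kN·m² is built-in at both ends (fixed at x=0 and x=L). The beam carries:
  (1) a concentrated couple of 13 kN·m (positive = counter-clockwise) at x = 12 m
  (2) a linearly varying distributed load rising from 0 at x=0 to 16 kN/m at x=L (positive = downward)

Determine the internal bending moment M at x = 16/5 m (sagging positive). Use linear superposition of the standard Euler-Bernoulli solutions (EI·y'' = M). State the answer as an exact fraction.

M(16/5) = -121513/6000 kN·m

Load 1 — applied couple M₀=13 kN·m at a=12 m (b=L-a=4):
  M_1 = R_Ax - M_A  [x≤a] with R_A=117/128, M_A=65/16 = (117/128)·(16/5) - (65/16) = -91/80 kN·m
Load 2 — triangular load w₀=16 kN/m (0→w₀ over full span):
  M_2 = 3w₀Lx/20 - w₀L²/30 - w₀x³/(6L) = 3·16·16·(16/5)/20 - 16·16²/30 - 16·(16/5)³/(6·16) = -7168/375 kN·m
Superposition: M = Σ M_i = -121513/6000 kN·m ≈ -20.252167 kN·m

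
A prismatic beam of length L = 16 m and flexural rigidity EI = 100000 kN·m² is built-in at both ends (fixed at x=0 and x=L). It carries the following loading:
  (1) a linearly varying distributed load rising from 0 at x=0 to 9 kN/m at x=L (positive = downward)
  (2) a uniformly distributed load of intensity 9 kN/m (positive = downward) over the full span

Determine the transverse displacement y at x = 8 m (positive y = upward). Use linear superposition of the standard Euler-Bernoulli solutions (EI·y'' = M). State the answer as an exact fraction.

y(8) = -72/3125 m

Load 1 — triangular load w₀=9 kN/m (0→w₀ over full span):
  y_1 = -w₀x²(L-x)²(x+2L)/(120LEI) = -9·8²·(16-8)²·(8+2·16)/(120·16·100000) = -24/3125 m
Load 2 — uniform load w=9 kN/m over full span:
  y_2 = -wx²(L-x)²/(24EI) = -9·8²·(16-8)²/(24·100000) = -48/3125 m
Superposition: y = Σ y_i = -72/3125 m ≈ -0.023040 m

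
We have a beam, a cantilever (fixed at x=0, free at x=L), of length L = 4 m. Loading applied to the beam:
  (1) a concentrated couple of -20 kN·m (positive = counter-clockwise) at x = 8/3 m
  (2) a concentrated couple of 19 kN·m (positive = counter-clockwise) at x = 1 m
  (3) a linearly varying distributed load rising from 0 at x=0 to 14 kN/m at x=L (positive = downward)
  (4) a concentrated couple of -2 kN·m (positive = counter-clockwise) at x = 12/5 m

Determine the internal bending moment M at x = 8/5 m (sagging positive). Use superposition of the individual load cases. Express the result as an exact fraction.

Load 1 — applied couple M₀=-20 kN·m at a=8/3 m (b=L-a=4/3):
  M_1 = M₀  [x≤a] = (-20) = -20 kN·m
Load 2 — applied couple M₀=19 kN·m at a=1 m (b=L-a=3):
  M_2 = 0  [x>a] = 0 kN·m
Load 3 — triangular load w₀=14 kN/m (0→w₀ over full span):
  M_3 = w₀Lx/2 - w₀L²/3 - w₀x³/(6L) = 14·4·(8/5)/2 - 14·4²/3 - 14·(8/5)³/(6·4) = -4032/125 kN·m
Load 4 — applied couple M₀=-2 kN·m at a=12/5 m (b=L-a=8/5):
  M_4 = M₀  [x≤a] = (-2) = -2 kN·m
Superposition: M = Σ M_i = -6782/125 kN·m ≈ -54.256000 kN·m

M(8/5) = -6782/125 kN·m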